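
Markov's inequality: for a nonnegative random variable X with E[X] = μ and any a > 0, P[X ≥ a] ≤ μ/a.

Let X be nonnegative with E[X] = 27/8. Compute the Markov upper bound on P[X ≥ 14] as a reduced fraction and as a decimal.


μ = E[X] = 27/8, a = 14.
Markov: P[X ≥ 14] ≤ μ/a = (27/8)/14 = 27/112.
Numerically: ≈ 0.241071.
(Since a = 14 > μ = 3.375000, the bound 27/112 is < 1 and informative.)

P[X ≥ 14] ≤ 27/112 ≈ 0.241071.


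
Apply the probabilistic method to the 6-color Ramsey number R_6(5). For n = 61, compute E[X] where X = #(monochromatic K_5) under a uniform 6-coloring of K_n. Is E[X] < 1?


E[X] = C(61, 5) · 6^{1 − 10} = 5949147 · 6^{−9} = 5949147/10077696.
As a reduced fraction: E[X] = 1983049/3359232 ≈ 0.590328.
Is E[X] < 1? YES.
Since E[X] < 1, there exists a 6-coloring of K_{61} with no monochromatic K_5; hence R_6(5) > 61.

E[X] = 1983049/3359232 ≈ 0.590328; E[X] < 1, so R_6(5) > 61.


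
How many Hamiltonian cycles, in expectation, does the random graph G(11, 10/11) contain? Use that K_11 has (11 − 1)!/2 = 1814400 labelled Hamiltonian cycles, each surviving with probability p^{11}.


K_11 has (11 − 1)!/2 = 1814400 labelled Hamiltonian cycles.
For each such Hamiltonian cycle H, let X_H = 1 if all 11 edges of H are present in G. Then P[X_H = 1] = p^{11} = (10/11)^{11} = 100000000000/285311670611.
Summing the indicators: E[X] = Σ_H E[X_H] = 1814400 · p^{11} = 1814400 · 100000000000/285311670611 = 181440000000000000/285311670611.
Numerically: E[X] ≈ 6.3594e+05.

E[X] = 1814400 · (10/11)^{11} = 181440000000000000/285311670611 ≈ 6.3594e+05.


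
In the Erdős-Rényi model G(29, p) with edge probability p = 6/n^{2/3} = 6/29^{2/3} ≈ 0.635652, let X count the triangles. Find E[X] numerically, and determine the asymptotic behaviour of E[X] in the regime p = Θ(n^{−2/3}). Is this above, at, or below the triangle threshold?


Number of potential triangles: C(29, 3) = 3654.
Each occurs with probability p³ ≈ (0.635652)³ ≈ 2.56837099e-01.
By linearity: E[X] = C(29, 3)·p³ ≈ 3654 · 2.56837099e-01 ≈ 938.482759.
Since α = 2/3 < 1, p = c/n^{2/3} ≫ 1/n is above the triangle threshold p ~ 1/n. Asymptotically E[X] ~ (c³/6)·n^{3(1−α)} = (6³/6)·n^{1} → ∞; triangles are abundant w.h.p.

E[X] ≈ 938.482759; in regime p = Θ(1/n^{2/3}) E[X] diverges (above the triangle threshold p ~ 1/n).


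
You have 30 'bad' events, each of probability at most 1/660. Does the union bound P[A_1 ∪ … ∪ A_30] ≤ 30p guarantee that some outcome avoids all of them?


Union bound: P[∪_{i=1}^{30} A_i] ≤ Σ_i P[A_i] ≤ 30·p = 30·(1/660) = 1/22.
Numerically: 1/22 ≈ 0.045.
Is 1/22 < 1? YES.
Since P[∪ A_i] ≤ 1/22 < 1, the complement has P[∩ A_i^c] ≥ 1 − 1/22 = 21/22 > 0, so some outcome avoids every A_i.

30·p = 1/22 ≈ 0.045; existence CERTIFIED by the union bound.


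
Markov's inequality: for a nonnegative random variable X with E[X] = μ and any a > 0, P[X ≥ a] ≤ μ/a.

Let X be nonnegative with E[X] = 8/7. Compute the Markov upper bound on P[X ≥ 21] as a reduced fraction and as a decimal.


μ = E[X] = 8/7, a = 21.
Markov: P[X ≥ 21] ≤ μ/a = (8/7)/21 = 8/147.
Numerically: ≈ 0.0544.
(Since a = 21 > μ = 1.1429, the bound 8/147 is < 1 and informative.)

P[X ≥ 21] ≤ 8/147 ≈ 0.0544.


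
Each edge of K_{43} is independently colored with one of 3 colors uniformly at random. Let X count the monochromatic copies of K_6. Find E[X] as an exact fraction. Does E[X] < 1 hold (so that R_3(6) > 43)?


E[X] = C(43, 6) · 3^{1 − 15} = 6096454 · 3^{−14} = 6096454/4782969.
As a reduced fraction: E[X] = 6096454/4782969 ≈ 1.2746171.
Is E[X] < 1? NO.
Since E[X] ≥ 1, the first-moment bound is inconclusive at n = 43; it does NOT by itself certify R_3(6) > 43.

E[X] = 6096454/4782969 ≈ 1.2746171; E[X] ≥ 1; first-moment method inconclusive here.


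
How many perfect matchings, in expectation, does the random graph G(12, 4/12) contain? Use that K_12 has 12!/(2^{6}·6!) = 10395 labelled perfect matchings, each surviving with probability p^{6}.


K_12 has 12!/(2^{6}·6!) = 10395 labelled perfect matchings.
For each such perfect matching H, let X_H = 1 if all 6 edges of H are present in G. Then P[X_H = 1] = p^{6} = (1/3)^{6} = 1/729.
Summing the indicators: E[X] = Σ_H E[X_H] = 10395 · p^{6} = 10395 · 1/729 = 385/27.
Numerically: E[X] ≈ 14.2593.

E[X] = 10395 · (1/3)^{6} = 385/27 ≈ 14.2593.


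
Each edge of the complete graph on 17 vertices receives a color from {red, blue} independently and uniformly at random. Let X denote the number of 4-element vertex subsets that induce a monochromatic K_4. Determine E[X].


Let X = Σ_S X_S over the C(17, 4) = 2380 subsets S of size 4, where X_S = 1 if the K_4 on S is monochromatic.
For a fixed S, the K_4 on S has C(4, 2) = 6 edges. P[all 6 edges red] = (1/2)^6, and likewise for blue, so P[monochromatic] = 2·(1/2)^6 = 2^{1 − 6} = 1/32.
Summing: E[X] = C(17, 4) · 2^{1 − 6} = 2380 · 1/32 = 595/8.
Numerically: E[X] ≈ 74.375000.

E[X] = C(17,4)·2^(1−C(4,2)) = 595/8 ≈ 74.375000.


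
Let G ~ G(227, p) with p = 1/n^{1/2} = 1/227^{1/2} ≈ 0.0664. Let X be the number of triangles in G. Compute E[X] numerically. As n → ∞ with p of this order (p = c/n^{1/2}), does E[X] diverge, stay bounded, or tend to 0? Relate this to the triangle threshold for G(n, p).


Number of potential triangles: C(227, 3) = 1923825.
Each occurs with probability p³ ≈ (0.0664)³ ≈ 2.92389e-04.
By linearity: E[X] = C(227, 3)·p³ ≈ 1923825 · 2.92389e-04 ≈ 562.506.
Since α = 1/2 < 1, p = c/n^{1/2} ≫ 1/n is above the triangle threshold p ~ 1/n. Asymptotically E[X] ~ (c³/6)·n^{3(1−α)} = (1³/6)·n^{1.5} → ∞; triangles are abundant w.h.p.

E[X] ≈ 562.506; in regime p = Θ(1/n^{1/2}) E[X] diverges (above the triangle threshold p ~ 1/n).


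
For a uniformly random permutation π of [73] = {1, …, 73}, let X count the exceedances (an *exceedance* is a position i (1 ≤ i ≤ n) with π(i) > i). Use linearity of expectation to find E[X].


Write X = Σ_{i=1}^{73} X_i, where X_i = 1_{π(i) > i}.
For each fixed i, π(i) is uniform over {1, …, 73} (marginal of a uniform permutation), so P[π(i) > i] = (n − i)/n. Summing: Σ_{i=1}^{73} (n − i)/n = (0 + 1 + … + 72)/73 = 73(73 − 1)/(2·73) = (73 − 1)/2.
Hence E[X] = Σ_{i=1}^{73} (73 − i)/73 = 36 ≈ 36.0000.

E[X] = 36 = 36.0000.


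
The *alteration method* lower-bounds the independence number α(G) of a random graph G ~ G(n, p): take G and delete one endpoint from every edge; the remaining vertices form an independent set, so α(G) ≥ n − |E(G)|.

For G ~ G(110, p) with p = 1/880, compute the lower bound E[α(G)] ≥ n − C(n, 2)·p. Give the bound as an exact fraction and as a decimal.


E[|E(G)|] = C(110, 2)·p = 5995 · (1/880) = 109/16.
E[α(G)] ≥ n − E[|E(G)|] = 110 − 109/16 = 1651/16.
Numerically: ≈ 103.187500.
(This is only a lower bound; the true E[α(G)] may be larger.)

E[α(G)] ≥ 1651/16 ≈ 103.187500.


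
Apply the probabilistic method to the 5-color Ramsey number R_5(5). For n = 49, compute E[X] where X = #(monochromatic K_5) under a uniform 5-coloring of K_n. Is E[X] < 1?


E[X] = C(49, 5) · 5^{1 − 10} = 1906884 · 5^{−9} = 1906884/1953125.
As a reduced fraction: E[X] = 1906884/1953125 ≈ 0.976325.
Is E[X] < 1? YES.
Since E[X] < 1, there exists a 5-coloring of K_{49} with no monochromatic K_5; hence R_5(5) > 49.

E[X] = 1906884/1953125 ≈ 0.976325; E[X] < 1, so R_5(5) > 49.


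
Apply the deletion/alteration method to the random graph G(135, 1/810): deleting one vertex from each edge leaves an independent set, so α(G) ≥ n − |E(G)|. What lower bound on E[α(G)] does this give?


E[|E(G)|] = C(135, 2)·p = 9045 · (1/810) = 67/6.
E[α(G)] ≥ n − E[|E(G)|] = 135 − 67/6 = 743/6.
Numerically: ≈ 123.833333.
(This is only a lower bound; the true E[α(G)] may be larger.)

E[α(G)] ≥ 743/6 ≈ 123.833333.


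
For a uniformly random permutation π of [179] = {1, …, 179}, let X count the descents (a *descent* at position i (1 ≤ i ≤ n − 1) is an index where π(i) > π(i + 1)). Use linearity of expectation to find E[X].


Write X = Σ X_I over i = 1, …, 178, with X_I the indicator of one descent.
There are 178 indicators.
For each fixed i, the pair (π(i), π(i+1)) is a uniformly random ordered pair of distinct values from {1, …, 179}; by symmetry P[π(i) > π(i+1)] = 1/2.
By linearity: E[X] = 178 · (1/2) = (179 − 1) · (1/2) = 89 ≈ 89.000.

E[X] = 89 = 89.000.


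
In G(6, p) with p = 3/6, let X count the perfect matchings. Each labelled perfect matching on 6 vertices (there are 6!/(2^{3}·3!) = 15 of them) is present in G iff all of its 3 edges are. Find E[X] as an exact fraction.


K_6 has 6!/(2^{3}·3!) = 15 labelled perfect matchings.
For each such perfect matching H, let X_H = 1 if all 3 edges of H are present in G. Then P[X_H = 1] = p^{3} = (1/2)^{3} = 1/8.
Summing the indicators: E[X] = Σ_H E[X_H] = 15 · p^{3} = 15 · 1/8 = 15/8.
Numerically: E[X] ≈ 1.875.

E[X] = 15 · (1/2)^{3} = 15/8 ≈ 1.875.


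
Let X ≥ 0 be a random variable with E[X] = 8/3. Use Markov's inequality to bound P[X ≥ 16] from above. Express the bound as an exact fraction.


μ = E[X] = 8/3, a = 16.
Markov: P[X ≥ 16] ≤ μ/a = (8/3)/16 = 1/6.
Numerically: ≈ 0.167.
(Since a = 16 > μ = 2.667, the bound 1/6 is < 1 and informative.)

P[X ≥ 16] ≤ 1/6 ≈ 0.167.


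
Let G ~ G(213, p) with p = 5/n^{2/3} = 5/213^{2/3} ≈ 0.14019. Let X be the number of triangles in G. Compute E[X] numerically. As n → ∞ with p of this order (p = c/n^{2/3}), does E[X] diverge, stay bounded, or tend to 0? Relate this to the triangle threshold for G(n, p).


Number of potential triangles: C(213, 3) = 1587986.
Each occurs with probability p³ ≈ (0.14019)³ ≈ 2.75518526e-03.
By linearity: E[X] = C(213, 3)·p³ ≈ 1587986 · 2.75518526e-03 ≈ 4375.195618.
Since α = 2/3 < 1, p = c/n^{2/3} ≫ 1/n is above the triangle threshold p ~ 1/n. Asymptotically E[X] ~ (c³/6)·n^{3(1−α)} = (5³/6)·n^{1} → ∞; triangles are abundant w.h.p.

E[X] ≈ 4375.195618; in regime p = Θ(1/n^{2/3}) E[X] diverges (above the triangle threshold p ~ 1/n).


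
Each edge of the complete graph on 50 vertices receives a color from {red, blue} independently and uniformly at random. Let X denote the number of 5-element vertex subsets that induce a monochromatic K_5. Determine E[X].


Let X = Σ_S X_S over the C(50, 5) = 2118760 subsets S of size 5, where X_S = 1 if the K_5 on S is monochromatic.
For a fixed S, the K_5 on S has C(5, 2) = 10 edges. P[all 10 edges red] = (1/2)^10, and likewise for blue, so P[monochromatic] = 2·(1/2)^10 = 2^{1 − 10} = 1/512.
Summing: E[X] = C(50, 5) · 2^{1 − 10} = 2118760 · 1/512 = 264845/64.
Numerically: E[X] ≈ 4138.203.

E[X] = C(50,5)·2^(1−C(5,2)) = 264845/64 ≈ 4138.203.


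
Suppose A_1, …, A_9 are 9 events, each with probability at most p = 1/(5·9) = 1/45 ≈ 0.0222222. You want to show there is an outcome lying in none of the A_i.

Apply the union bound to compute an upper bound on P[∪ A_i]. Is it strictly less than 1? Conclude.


Union bound: P[∪_{i=1}^{9} A_i] ≤ Σ_i P[A_i] ≤ 9·p = 9·(1/45) = 1/5.
Numerically: 1/5 ≈ 0.2000000.
Is 1/5 < 1? YES.
Since P[∪ A_i] ≤ 1/5 < 1, the complement has P[∩ A_i^c] ≥ 1 − 1/5 = 4/5 > 0, so some outcome avoids every A_i.

9·p = 1/5 ≈ 0.2000000; existence CERTIFIED by the union bound.


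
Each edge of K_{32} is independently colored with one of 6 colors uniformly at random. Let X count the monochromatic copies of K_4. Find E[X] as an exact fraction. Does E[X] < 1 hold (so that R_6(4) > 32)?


E[X] = C(32, 4) · 6^{1 − 6} = 35960 · 6^{−5} = 35960/7776.
As a reduced fraction: E[X] = 4495/972 ≈ 4.624486.
Is E[X] < 1? NO.
Since E[X] ≥ 1, the first-moment bound is inconclusive at n = 32; it does NOT by itself certify R_6(4) > 32.

E[X] = 4495/972 ≈ 4.624486; E[X] ≥ 1; first-moment method inconclusive here.


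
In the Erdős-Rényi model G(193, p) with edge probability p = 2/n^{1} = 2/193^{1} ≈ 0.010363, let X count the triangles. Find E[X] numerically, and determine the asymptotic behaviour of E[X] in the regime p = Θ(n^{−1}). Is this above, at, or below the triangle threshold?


Number of potential triangles: C(193, 3) = 1179616.
Each occurs with probability p³ ≈ (0.010363)³ ≈ 1.1128024e-06.
By linearity: E[X] = C(193, 3)·p³ ≈ 1179616 · 1.1128024e-06 ≈ 1.31268.
Here α = 1, so p = 2/n is exactly at the triangle threshold p ~ 1/n. Asymptotically E[X] → c³/6 = 2³/6 = 4/3 ≈ 1.33333, a bounded constant. In this regime the triangle count is asymptotically Poisson(c³/6).

E[X] ≈ 1.31268; in regime p = Θ(1/n^{1}) E[X] stays bounded (at the triangle threshold p ~ 1/n).


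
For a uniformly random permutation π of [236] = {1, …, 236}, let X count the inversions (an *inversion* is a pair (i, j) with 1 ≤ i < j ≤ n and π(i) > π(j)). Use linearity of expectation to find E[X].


Write X = Σ X_I over the C(236, 2) = 27730 pairs i < j, with X_I the indicator of one inversion.
There are 27730 indicators.
For each fixed pair i < j, the values π(i) and π(j) are two distinct elements of {1, …, 236} in uniformly random order; by symmetry P[π(i) > π(j)] = 1/2.
By linearity: E[X] = 27730 · (1/2) = C(236, 2) · (1/2) = 27730/2 = 13865 ≈ 13865.0000.

E[X] = 13865 = 13865.0000.


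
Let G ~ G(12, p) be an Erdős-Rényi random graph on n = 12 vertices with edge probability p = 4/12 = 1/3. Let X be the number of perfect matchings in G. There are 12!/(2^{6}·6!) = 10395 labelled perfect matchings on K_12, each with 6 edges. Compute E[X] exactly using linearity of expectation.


K_12 has 12!/(2^{6}·6!) = 10395 labelled perfect matchings.
For each such perfect matching H, let X_H = 1 if all 6 edges of H are present in G. Then P[X_H = 1] = p^{6} = (1/3)^{6} = 1/729.
Summing the indicators: E[X] = Σ_H E[X_H] = 10395 · p^{6} = 10395 · 1/729 = 385/27.
Numerically: E[X] ≈ 14.3.

E[X] = 10395 · (1/3)^{6} = 385/27 ≈ 14.3.


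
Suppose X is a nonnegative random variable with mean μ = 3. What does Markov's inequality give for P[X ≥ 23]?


μ = E[X] = 3, a = 23.
Markov: P[X ≥ 23] ≤ μ/a = (3)/23 = 3/23.
Numerically: ≈ 0.130.
(Since a = 23 > μ = 3.000, the bound 3/23 is < 1 and informative.)

P[X ≥ 23] ≤ 3/23 ≈ 0.130.


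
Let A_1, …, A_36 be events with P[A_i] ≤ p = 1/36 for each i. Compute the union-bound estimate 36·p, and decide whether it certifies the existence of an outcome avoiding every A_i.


Union bound: P[∪_{i=1}^{36} A_i] ≤ Σ_i P[A_i] ≤ 36·p = 36·(1/36) = 1.
Numerically: 1 ≈ 1.000000.
Is 1 < 1? NO.
Since the bound 1 is ≥ 1, the union bound is uninformative here; it does NOT by itself certify existence.

36·p = 1 ≈ 1.000000; existence NOT certified by the union bound.


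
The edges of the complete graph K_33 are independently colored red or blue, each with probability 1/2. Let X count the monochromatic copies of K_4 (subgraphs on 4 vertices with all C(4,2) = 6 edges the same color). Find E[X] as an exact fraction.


Let X = Σ_S X_S over the C(33, 4) = 40920 subsets S of size 4, where X_S = 1 if the K_4 on S is monochromatic.
For a fixed S, the K_4 on S has C(4, 2) = 6 edges. P[all 6 edges red] = (1/2)^6, and likewise for blue, so P[monochromatic] = 2·(1/2)^6 = 2^{1 − 6} = 1/32.
By linearity of expectation: E[X] = C(33, 4) · 2^{1 − 6} = 40920 · 1/32 = 5115/4.
Numerically: E[X] ≈ 1278.75000.

E[X] = C(33,4)·2^(1−C(4,2)) = 5115/4 ≈ 1278.75000.


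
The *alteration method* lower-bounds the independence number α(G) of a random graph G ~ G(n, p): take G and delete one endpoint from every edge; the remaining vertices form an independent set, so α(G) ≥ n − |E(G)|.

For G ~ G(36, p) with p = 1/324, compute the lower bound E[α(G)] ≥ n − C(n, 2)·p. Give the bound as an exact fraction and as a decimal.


E[|E(G)|] = C(36, 2)·p = 630 · (1/324) = 35/18.
E[α(G)] ≥ n − E[|E(G)|] = 36 − 35/18 = 613/18.
Numerically: ≈ 34.05556.
(This is only a lower bound; the true E[α(G)] may be larger.)

E[α(G)] ≥ 613/18 ≈ 34.05556.


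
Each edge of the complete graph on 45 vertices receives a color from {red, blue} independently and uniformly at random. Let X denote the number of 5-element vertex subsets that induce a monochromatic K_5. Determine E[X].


Let X = Σ_S X_S over the C(45, 5) = 1221759 subsets S of size 5, where X_S = 1 if the K_5 on S is monochromatic.
For a fixed S, the K_5 on S has C(5, 2) = 10 edges. P[all 10 edges red] = (1/2)^10, and likewise for blue, so P[monochromatic] = 2·(1/2)^10 = 2^{1 − 10} = 1/512.
Summing: E[X] = C(45, 5) · 2^{1 − 10} = 1221759 · 1/512 = 1221759/512.
Numerically: E[X] ≈ 2386.2480.

E[X] = C(45,5)·2^(1−C(5,2)) = 1221759/512 ≈ 2386.2480.


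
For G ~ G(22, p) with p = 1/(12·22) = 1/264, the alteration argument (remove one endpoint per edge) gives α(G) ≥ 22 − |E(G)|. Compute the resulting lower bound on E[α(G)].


E[|E(G)|] = C(22, 2)·p = 231 · (1/264) = 7/8.
E[α(G)] ≥ n − E[|E(G)|] = 22 − 7/8 = 169/8.
Numerically: ≈ 21.125000.
(This is only a lower bound; the true E[α(G)] may be larger.)

E[α(G)] ≥ 169/8 ≈ 21.125000.


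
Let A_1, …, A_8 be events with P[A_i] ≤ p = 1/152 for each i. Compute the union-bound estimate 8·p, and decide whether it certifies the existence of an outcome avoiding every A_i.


Union bound: P[∪_{i=1}^{8} A_i] ≤ Σ_i P[A_i] ≤ 8·p = 8·(1/152) = 1/19.
Numerically: 1/19 ≈ 0.05263.
Is 1/19 < 1? YES.
Since P[∪ A_i] ≤ 1/19 < 1, the complement has P[∩ A_i^c] ≥ 1 − 1/19 = 18/19 > 0, so some outcome avoids every A_i.

8·p = 1/19 ≈ 0.05263; existence CERTIFIED by the union bound.


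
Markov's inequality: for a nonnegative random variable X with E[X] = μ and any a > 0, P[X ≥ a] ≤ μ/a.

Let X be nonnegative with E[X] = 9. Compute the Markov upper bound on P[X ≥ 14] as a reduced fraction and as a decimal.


μ = E[X] = 9, a = 14.
Markov: P[X ≥ 14] ≤ μ/a = (9)/14 = 9/14.
Numerically: ≈ 0.642857.
(Since a = 14 > μ = 9.000000, the bound 9/14 is < 1 and informative.)

P[X ≥ 14] ≤ 9/14 ≈ 0.642857.


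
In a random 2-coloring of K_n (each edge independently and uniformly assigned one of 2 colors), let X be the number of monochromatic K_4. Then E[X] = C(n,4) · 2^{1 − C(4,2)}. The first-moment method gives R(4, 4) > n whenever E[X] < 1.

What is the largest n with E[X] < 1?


We need C(n, 4) · 2^{1 − 6} < 1, i.e. C(n, 4) < 2^{6 − 1} = 32.
Check values of n near the boundary:
  n = 4: C(4, 4) = 1; 1 < 32? YES
  n = 5: C(5, 4) = 5; 5 < 32? YES
  n = 6: C(6, 4) = 15; 15 < 32? YES
  n = 7: C(7, 4) = 35; 35 < 32? NO
  n = 8: C(8, 4) = 70; 70 < 32? NO
  n = 9: C(9, 4) = 126; 126 < 32? NO
The largest n with C(n, 4) < 32 is n = 6 (where E[X] = 15/32 ≈ 0.4688). Hence R(4, 4) > 6, i.e. R(4, 4) ≥ 7.

Largest n = 6; hence R(4, 4) > 6.


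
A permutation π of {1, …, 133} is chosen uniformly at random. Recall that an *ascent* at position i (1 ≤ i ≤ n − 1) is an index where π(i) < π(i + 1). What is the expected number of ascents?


Write X = Σ X_I over i = 1, …, 132, with X_I the indicator of one ascent.
There are 132 indicators.
For each fixed i, the pair (π(i), π(i+1)) is a uniformly random ordered pair of distinct values from {1, …, 133}; by symmetry P[π(i) < π(i+1)] = 1/2.
By linearity: E[X] = 132 · (1/2) = (133 − 1) · (1/2) = 66 ≈ 66.00000.

E[X] = 66 = 66.00000.


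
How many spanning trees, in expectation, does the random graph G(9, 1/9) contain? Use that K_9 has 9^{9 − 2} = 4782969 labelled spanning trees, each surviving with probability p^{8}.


K_9 has 9^{9 − 2} = 4782969 labelled spanning trees.
For each such spanning tree H, let X_H = 1 if all 8 edges of H are present in G. Then P[X_H = 1] = p^{8} = (1/9)^{8} = 1/43046721.
By linearity: E[X] = Σ_H E[X_H] = 4782969 · p^{8} = 4782969 · 1/43046721 = 1/9.
Numerically: E[X] ≈ 0.11111.

E[X] = 4782969 · (1/9)^{8} = 1/9 ≈ 0.11111.


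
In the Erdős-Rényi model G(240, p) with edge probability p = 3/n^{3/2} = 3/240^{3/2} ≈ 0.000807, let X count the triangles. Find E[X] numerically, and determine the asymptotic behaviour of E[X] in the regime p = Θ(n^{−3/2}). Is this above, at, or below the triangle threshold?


Number of potential triangles: C(240, 3) = 2275280.
Each occurs with probability p³ ≈ (0.000807)³ ≈ 5.25307e-10.
By linearity: E[X] = C(240, 3)·p³ ≈ 2275280 · 5.25307e-10 ≈ 0.001.
Since α = 3/2 > 1, p = c/n^{3/2} = o(1/n) is below the triangle threshold p ~ 1/n. Asymptotically E[X] ~ (c³/6)·n^{3(1−α)} = (3³/6)·n^{-1.5} → 0, so by Markov's inequality G has no triangles w.h.p.

E[X] ≈ 0.001; in regime p = Θ(1/n^{3/2}) E[X] tends to 0 (below the triangle threshold p ~ 1/n).


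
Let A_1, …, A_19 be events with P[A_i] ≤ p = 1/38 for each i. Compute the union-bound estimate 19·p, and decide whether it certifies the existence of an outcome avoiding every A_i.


Union bound: P[∪_{i=1}^{19} A_i] ≤ Σ_i P[A_i] ≤ 19·p = 19·(1/38) = 1/2.
Numerically: 1/2 ≈ 0.500000.
Is 1/2 < 1? YES.
Since P[∪ A_i] ≤ 1/2 < 1, the complement has P[∩ A_i^c] ≥ 1 − 1/2 = 1/2 > 0, so some outcome avoids every A_i.

19·p = 1/2 ≈ 0.500000; existence CERTIFIED by the union bound.


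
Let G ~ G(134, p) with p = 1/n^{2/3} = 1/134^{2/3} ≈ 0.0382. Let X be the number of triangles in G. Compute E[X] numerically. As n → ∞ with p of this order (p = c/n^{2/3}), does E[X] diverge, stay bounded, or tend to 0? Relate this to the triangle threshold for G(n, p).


Number of potential triangles: C(134, 3) = 392084.
Each occurs with probability p³ ≈ (0.0382)³ ≈ 5.56917e-05.
By linearity: E[X] = C(134, 3)·p³ ≈ 392084 · 5.56917e-05 ≈ 21.836.
Since α = 2/3 < 1, p = c/n^{2/3} ≫ 1/n is above the triangle threshold p ~ 1/n. Asymptotically E[X] ~ (c³/6)·n^{3(1−α)} = (1³/6)·n^{1} → ∞; triangles are abundant w.h.p.

E[X] ≈ 21.836; in regime p = Θ(1/n^{2/3}) E[X] diverges (above the triangle threshold p ~ 1/n).


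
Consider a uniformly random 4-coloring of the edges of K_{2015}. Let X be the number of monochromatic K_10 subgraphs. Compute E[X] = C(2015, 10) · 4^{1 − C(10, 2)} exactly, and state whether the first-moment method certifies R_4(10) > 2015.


E[X] = C(2015, 10) · 4^{1 − 45} = 297353674437325491072340253 · 4^{−44} = 297353674437325491072340253/309485009821345068724781056.
As a reduced fraction: E[X] = 297353674437325491072340253/309485009821345068724781056 ≈ 0.960802.
Is E[X] < 1? YES.
Since E[X] < 1, there exists a 4-coloring of K_{2015} with no monochromatic K_10; hence R_4(10) > 2015.

E[X] = 297353674437325491072340253/309485009821345068724781056 ≈ 0.960802; E[X] < 1, so R_4(10) > 2015.


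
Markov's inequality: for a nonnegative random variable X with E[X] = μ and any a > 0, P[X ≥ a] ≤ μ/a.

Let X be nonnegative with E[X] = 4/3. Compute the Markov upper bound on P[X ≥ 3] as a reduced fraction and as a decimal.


μ = E[X] = 4/3, a = 3.
Markov: P[X ≥ 3] ≤ μ/a = (4/3)/3 = 4/9.
Numerically: ≈ 0.444444.
(Since a = 3 > μ = 1.333333, the bound 4/9 is < 1 and informative.)

P[X ≥ 3] ≤ 4/9 ≈ 0.444444.


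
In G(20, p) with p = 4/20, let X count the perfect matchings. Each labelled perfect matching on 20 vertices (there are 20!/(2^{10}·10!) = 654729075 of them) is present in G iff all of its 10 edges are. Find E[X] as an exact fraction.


K_20 has 20!/(2^{10}·10!) = 654729075 labelled perfect matchings.
For each such perfect matching H, let X_H = 1 if all 10 edges of H are present in G. Then P[X_H = 1] = p^{10} = (1/5)^{10} = 1/9765625.
By linearity: E[X] = Σ_H E[X_H] = 654729075 · p^{10} = 654729075 · 1/9765625 = 26189163/390625.
Numerically: E[X] ≈ 67.0443.

E[X] = 654729075 · (1/5)^{10} = 26189163/390625 ≈ 67.0443.


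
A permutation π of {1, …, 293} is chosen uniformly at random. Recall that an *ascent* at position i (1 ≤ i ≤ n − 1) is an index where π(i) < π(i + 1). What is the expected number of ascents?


Write X = Σ X_I over i = 1, …, 292, with X_I the indicator of one ascent.
There are 292 indicators.
For each fixed i, the pair (π(i), π(i+1)) is a uniformly random ordered pair of distinct values from {1, …, 293}; by symmetry P[π(i) < π(i+1)] = 1/2.
By linearity: E[X] = 292 · (1/2) = (293 − 1) · (1/2) = 146 ≈ 146.00000.

E[X] = 146 = 146.00000.


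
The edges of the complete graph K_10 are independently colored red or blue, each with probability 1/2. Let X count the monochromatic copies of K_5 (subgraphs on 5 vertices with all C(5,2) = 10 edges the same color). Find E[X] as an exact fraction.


Let X = Σ_S X_S over the C(10, 5) = 252 subsets S of size 5, where X_S = 1 if the K_5 on S is monochromatic.
For a fixed S, the K_5 on S has C(5, 2) = 10 edges. P[all 10 edges red] = (1/2)^10, and likewise for blue, so P[monochromatic] = 2·(1/2)^10 = 2^{1 − 10} = 1/512.
By linearity: E[X] = C(10, 5) · 2^{1 − 10} = 252 · 1/512 = 63/128.
Numerically: E[X] ≈ 0.492188.

E[X] = C(10,5)·2^(1−C(5,2)) = 63/128 ≈ 0.492188.


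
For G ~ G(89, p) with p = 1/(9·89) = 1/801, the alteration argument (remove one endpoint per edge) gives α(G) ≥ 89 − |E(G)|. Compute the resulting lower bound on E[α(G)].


E[|E(G)|] = C(89, 2)·p = 3916 · (1/801) = 44/9.
E[α(G)] ≥ n − E[|E(G)|] = 89 − 44/9 = 757/9.
Numerically: ≈ 84.111111.
(This is only a lower bound; the true E[α(G)] may be larger.)

E[α(G)] ≥ 757/9 ≈ 84.111111.


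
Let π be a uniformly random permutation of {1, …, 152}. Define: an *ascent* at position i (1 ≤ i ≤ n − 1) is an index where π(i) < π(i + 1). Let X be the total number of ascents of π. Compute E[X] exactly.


Write X = Σ X_I over i = 1, …, 151, with X_I the indicator of one ascent.
There are 151 indicators.
For each fixed i, the pair (π(i), π(i+1)) is a uniformly random ordered pair of distinct values from {1, …, 152}; by symmetry P[π(i) < π(i+1)] = 1/2.
By linearity: E[X] = 151 · (1/2) = (152 − 1) · (1/2) = 151/2 ≈ 75.500.

E[X] = 151/2 = 75.500.


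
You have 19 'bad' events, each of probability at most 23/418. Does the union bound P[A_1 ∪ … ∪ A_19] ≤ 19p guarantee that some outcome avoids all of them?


Union bound: P[∪_{i=1}^{19} A_i] ≤ Σ_i P[A_i] ≤ 19·p = 19·(23/418) = 23/22.
Numerically: 23/22 ≈ 1.0454545.
Is 23/22 < 1? NO.
Since the bound 23/22 is ≥ 1, the union bound is uninformative here; it does NOT by itself certify existence.

19·p = 23/22 ≈ 1.0454545; existence NOT certified by the union bound.


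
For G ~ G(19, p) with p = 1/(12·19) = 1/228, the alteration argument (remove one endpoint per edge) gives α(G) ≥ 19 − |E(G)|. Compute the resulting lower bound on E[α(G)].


E[|E(G)|] = C(19, 2)·p = 171 · (1/228) = 3/4.
E[α(G)] ≥ n − E[|E(G)|] = 19 − 3/4 = 73/4.
Numerically: ≈ 18.25000.
(This is only a lower bound; the true E[α(G)] may be larger.)

E[α(G)] ≥ 73/4 ≈ 18.25000.


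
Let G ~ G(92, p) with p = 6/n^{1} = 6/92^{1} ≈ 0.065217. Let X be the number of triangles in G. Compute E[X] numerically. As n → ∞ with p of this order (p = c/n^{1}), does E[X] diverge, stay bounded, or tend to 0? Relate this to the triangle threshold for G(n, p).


Number of potential triangles: C(92, 3) = 125580.
Each occurs with probability p³ ≈ (0.065217)³ ≈ 2.7738966e-04.
By linearity: E[X] = C(92, 3)·p³ ≈ 125580 · 2.7738966e-04 ≈ 34.83459.
Here α = 1, so p = 6/n is exactly at the triangle threshold p ~ 1/n. Asymptotically E[X] → c³/6 = 6³/6 = 36 ≈ 36.00000, a bounded constant. In this regime the triangle count is asymptotically Poisson(c³/6).

E[X] ≈ 34.83459; in regime p = Θ(1/n^{1}) E[X] stays bounded (at the triangle threshold p ~ 1/n).


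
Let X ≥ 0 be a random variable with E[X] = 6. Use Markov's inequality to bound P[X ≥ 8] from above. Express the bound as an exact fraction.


μ = E[X] = 6, a = 8.
Markov: P[X ≥ 8] ≤ μ/a = (6)/8 = 3/4.
Numerically: ≈ 0.75000.
(Since a = 8 > μ = 6.00000, the bound 3/4 is < 1 and informative.)

P[X ≥ 8] ≤ 3/4 ≈ 0.75000.


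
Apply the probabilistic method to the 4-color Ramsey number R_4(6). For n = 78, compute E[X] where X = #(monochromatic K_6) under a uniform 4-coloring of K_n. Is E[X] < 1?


E[X] = C(78, 6) · 4^{1 − 15} = 256851595 · 4^{−14} = 256851595/268435456.
As a reduced fraction: E[X] = 256851595/268435456 ≈ 0.95685.
Is E[X] < 1? YES.
Since E[X] < 1, there exists a 4-coloring of K_{78} with no monochromatic K_6; hence R_4(6) > 78.

E[X] = 256851595/268435456 ≈ 0.95685; E[X] < 1, so R_4(6) > 78.


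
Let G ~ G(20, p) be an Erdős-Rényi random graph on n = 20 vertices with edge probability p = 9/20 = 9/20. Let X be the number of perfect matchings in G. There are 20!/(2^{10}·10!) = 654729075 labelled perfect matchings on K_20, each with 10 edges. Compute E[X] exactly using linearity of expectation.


K_20 has 20!/(2^{10}·10!) = 654729075 labelled perfect matchings.
For each such perfect matching H, let X_H = 1 if all 10 edges of H are present in G. Then P[X_H = 1] = p^{10} = (9/20)^{10} = 3486784401/10240000000000.
Summing the indicators: E[X] = Σ_H E[X_H] = 654729075 · p^{10} = 654729075 · 3486784401/10240000000000 = 91315965023646363/409600000000.
Numerically: E[X] ≈ 2.229e+05.

E[X] = 654729075 · (9/20)^{10} = 91315965023646363/409600000000 ≈ 2.229e+05.


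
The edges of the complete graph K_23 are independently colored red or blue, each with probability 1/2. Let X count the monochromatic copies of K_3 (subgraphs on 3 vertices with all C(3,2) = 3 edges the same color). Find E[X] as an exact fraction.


Let X = Σ_S X_S over the C(23, 3) = 1771 subsets S of size 3, where X_S = 1 if the K_3 on S is monochromatic.
For a fixed S, the K_3 on S has C(3, 2) = 3 edges. P[all 3 edges red] = (1/2)^3, and likewise for blue, so P[monochromatic] = 2·(1/2)^3 = 2^{1 − 3} = 1/4.
Summing: E[X] = C(23, 3) · 2^{1 − 3} = 1771 · 1/4 = 1771/4.
Numerically: E[X] ≈ 442.75000.

E[X] = C(23,3)·2^(1−C(3,2)) = 1771/4 ≈ 442.75000.


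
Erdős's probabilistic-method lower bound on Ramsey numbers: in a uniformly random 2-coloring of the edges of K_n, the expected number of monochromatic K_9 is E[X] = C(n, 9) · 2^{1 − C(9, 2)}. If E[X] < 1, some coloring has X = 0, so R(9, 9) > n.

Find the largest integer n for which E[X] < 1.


We need C(n, 9) · 2^{1 − 36} < 1, i.e. C(n, 9) < 2^{36 − 1} = 34359738368.
Check values of n near the boundary:
  n = 62: C(62, 9) = 20286591270; 20286591270 < 34359738368? YES
  n = 63: C(63, 9) = 23667689815; 23667689815 < 34359738368? YES
  n = 64: C(64, 9) = 27540584512; 27540584512 < 34359738368? YES
  n = 65: C(65, 9) = 31966749880; 31966749880 < 34359738368? YES
  n = 66: C(66, 9) = 37014131440; 37014131440 < 34359738368? NO
  n = 67: C(67, 9) = 42757703560; 42757703560 < 34359738368? NO
  n = 68: C(68, 9) = 49280065120; 49280065120 < 34359738368? NO
The largest n with C(n, 9) < 34359738368 is n = 65 (where E[X] = 3995843735/4294967296 ≈ 0.9303549). Hence R(9, 9) > 65, i.e. R(9, 9) ≥ 66.

Largest n = 65; hence R(9, 9) > 65.


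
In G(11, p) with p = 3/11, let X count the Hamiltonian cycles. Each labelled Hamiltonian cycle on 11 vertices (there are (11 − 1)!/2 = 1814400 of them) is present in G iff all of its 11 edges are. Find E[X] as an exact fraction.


K_11 has (11 − 1)!/2 = 1814400 labelled Hamiltonian cycles.
For each such Hamiltonian cycle H, let X_H = 1 if all 11 edges of H are present in G. Then P[X_H = 1] = p^{11} = (3/11)^{11} = 177147/285311670611.
Summing the indicators: E[X] = Σ_H E[X_H] = 1814400 · p^{11} = 1814400 · 177147/285311670611 = 321415516800/285311670611.
Numerically: E[X] ≈ 1.127.

E[X] = 1814400 · (3/11)^{11} = 321415516800/285311670611 ≈ 1.127.


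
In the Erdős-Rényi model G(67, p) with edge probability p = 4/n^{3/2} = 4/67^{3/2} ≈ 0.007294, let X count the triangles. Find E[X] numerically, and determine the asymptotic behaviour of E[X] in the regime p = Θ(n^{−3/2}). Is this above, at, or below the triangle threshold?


Number of potential triangles: C(67, 3) = 47905.
Each occurs with probability p³ ≈ (0.007294)³ ≈ 3.880104e-07.
By linearity: E[X] = C(67, 3)·p³ ≈ 47905 · 3.880104e-07 ≈ 0.0186.
Since α = 3/2 > 1, p = c/n^{3/2} = o(1/n) is below the triangle threshold p ~ 1/n. Asymptotically E[X] ~ (c³/6)·n^{3(1−α)} = (4³/6)·n^{-1.5} → 0, so by Markov's inequality G has no triangles w.h.p.

E[X] ≈ 0.0186; in regime p = Θ(1/n^{3/2}) E[X] tends to 0 (below the triangle threshold p ~ 1/n).


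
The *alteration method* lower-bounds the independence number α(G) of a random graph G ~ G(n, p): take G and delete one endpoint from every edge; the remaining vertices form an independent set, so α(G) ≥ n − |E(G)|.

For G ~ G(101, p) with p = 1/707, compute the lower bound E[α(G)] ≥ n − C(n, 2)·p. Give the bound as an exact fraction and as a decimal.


E[|E(G)|] = C(101, 2)·p = 5050 · (1/707) = 50/7.
E[α(G)] ≥ n − E[|E(G)|] = 101 − 50/7 = 657/7.
Numerically: ≈ 93.8571.
(This is only a lower bound; the true E[α(G)] may be larger.)

E[α(G)] ≥ 657/7 ≈ 93.8571.


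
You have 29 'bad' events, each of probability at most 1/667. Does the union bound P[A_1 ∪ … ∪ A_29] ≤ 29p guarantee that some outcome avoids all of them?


Union bound: P[∪_{i=1}^{29} A_i] ≤ Σ_i P[A_i] ≤ 29·p = 29·(1/667) = 1/23.
Numerically: 1/23 ≈ 0.0435.
Is 1/23 < 1? YES.
Since P[∪ A_i] ≤ 1/23 < 1, the complement has P[∩ A_i^c] ≥ 1 − 1/23 = 22/23 > 0, so some outcome avoids every A_i.

29·p = 1/23 ≈ 0.0435; existence CERTIFIED by the union bound.


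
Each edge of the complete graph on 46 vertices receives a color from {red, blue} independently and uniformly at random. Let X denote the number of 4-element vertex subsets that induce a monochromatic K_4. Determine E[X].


Let X = Σ_S X_S over the C(46, 4) = 163185 subsets S of size 4, where X_S = 1 if the K_4 on S is monochromatic.
For a fixed S, the K_4 on S has C(4, 2) = 6 edges. P[all 6 edges red] = (1/2)^6, and likewise for blue, so P[monochromatic] = 2·(1/2)^6 = 2^{1 − 6} = 1/32.
By linearity of expectation: E[X] = C(46, 4) · 2^{1 − 6} = 163185 · 1/32 = 163185/32.
Numerically: E[X] ≈ 5099.5312.

E[X] = C(46,4)·2^(1−C(4,2)) = 163185/32 ≈ 5099.5312.


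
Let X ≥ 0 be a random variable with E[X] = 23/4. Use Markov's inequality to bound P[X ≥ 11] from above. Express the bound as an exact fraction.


μ = E[X] = 23/4, a = 11.
Markov: P[X ≥ 11] ≤ μ/a = (23/4)/11 = 23/44.
Numerically: ≈ 0.5227.
(Since a = 11 > μ = 5.7500, the bound 23/44 is < 1 and informative.)

P[X ≥ 11] ≤ 23/44 ≈ 0.5227.


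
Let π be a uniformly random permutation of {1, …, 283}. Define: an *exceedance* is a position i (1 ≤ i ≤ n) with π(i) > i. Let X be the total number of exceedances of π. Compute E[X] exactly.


Write X = Σ_{i=1}^{283} X_i, where X_i = 1_{π(i) > i}.
For each fixed i, π(i) is uniform over {1, …, 283} (marginal of a uniform permutation), so P[π(i) > i] = (n − i)/n. Summing: Σ_{i=1}^{283} (n − i)/n = (0 + 1 + … + 282)/283 = 283(283 − 1)/(2·283) = (283 − 1)/2.
Hence E[X] = Σ_{i=1}^{283} (283 − i)/283 = 141 ≈ 141.0000.

E[X] = 141 = 141.0000.


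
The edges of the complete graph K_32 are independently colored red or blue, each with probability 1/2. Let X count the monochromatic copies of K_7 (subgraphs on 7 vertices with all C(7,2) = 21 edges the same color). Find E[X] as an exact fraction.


Let X = Σ_S X_S over the C(32, 7) = 3365856 subsets S of size 7, where X_S = 1 if the K_7 on S is monochromatic.
For a fixed S, the K_7 on S has C(7, 2) = 21 edges. P[all 21 edges red] = (1/2)^21, and likewise for blue, so P[monochromatic] = 2·(1/2)^21 = 2^{1 − 21} = 1/1048576.
Summing: E[X] = C(32, 7) · 2^{1 − 21} = 3365856 · 1/1048576 = 105183/32768.
Numerically: E[X] ≈ 3.2099.

E[X] = C(32,7)·2^(1−C(7,2)) = 105183/32768 ≈ 3.2099.


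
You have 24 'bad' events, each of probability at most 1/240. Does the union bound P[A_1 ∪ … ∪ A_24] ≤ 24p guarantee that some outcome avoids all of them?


Union bound: P[∪_{i=1}^{24} A_i] ≤ Σ_i P[A_i] ≤ 24·p = 24·(1/240) = 1/10.
Numerically: 1/10 ≈ 0.1000.
Is 1/10 < 1? YES.
Since P[∪ A_i] ≤ 1/10 < 1, the complement has P[∩ A_i^c] ≥ 1 − 1/10 = 9/10 > 0, so some outcome avoids every A_i.

24·p = 1/10 ≈ 0.1000; existence CERTIFIED by the union bound.


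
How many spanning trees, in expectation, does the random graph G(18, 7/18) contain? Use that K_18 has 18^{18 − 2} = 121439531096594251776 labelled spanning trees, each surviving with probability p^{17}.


K_18 has 18^{18 − 2} = 121439531096594251776 labelled spanning trees.
For each such spanning tree H, let X_H = 1 if all 17 edges of H are present in G. Then P[X_H = 1] = p^{17} = (7/18)^{17} = 232630513987207/2185911559738696531968.
Summing the indicators: E[X] = Σ_H E[X_H] = 121439531096594251776 · p^{17} = 121439531096594251776 · 232630513987207/2185911559738696531968 = 232630513987207/18.
Numerically: E[X] ≈ 1.29e+13.

E[X] = 121439531096594251776 · (7/18)^{17} = 232630513987207/18 ≈ 1.29e+13.


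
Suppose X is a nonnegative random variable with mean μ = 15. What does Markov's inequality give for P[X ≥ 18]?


μ = E[X] = 15, a = 18.
Markov: P[X ≥ 18] ≤ μ/a = (15)/18 = 5/6.
Numerically: ≈ 0.833.
(Since a = 18 > μ = 15.000, the bound 5/6 is < 1 and informative.)

P[X ≥ 18] ≤ 5/6 ≈ 0.833.


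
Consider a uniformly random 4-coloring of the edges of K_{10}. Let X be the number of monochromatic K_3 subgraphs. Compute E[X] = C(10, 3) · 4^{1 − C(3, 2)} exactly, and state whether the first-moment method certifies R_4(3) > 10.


E[X] = C(10, 3) · 4^{1 − 3} = 120 · 4^{−2} = 120/16.
As a reduced fraction: E[X] = 15/2 ≈ 7.500.
Is E[X] < 1? NO.
Since E[X] ≥ 1, the first-moment bound is inconclusive at n = 10; it does NOT by itself certify R_4(3) > 10.

E[X] = 15/2 ≈ 7.500; E[X] ≥ 1; first-moment method inconclusive here.


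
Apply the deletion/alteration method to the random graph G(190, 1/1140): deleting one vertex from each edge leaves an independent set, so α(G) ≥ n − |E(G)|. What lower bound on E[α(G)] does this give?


E[|E(G)|] = C(190, 2)·p = 17955 · (1/1140) = 63/4.
E[α(G)] ≥ n − E[|E(G)|] = 190 − 63/4 = 697/4.
Numerically: ≈ 174.25000.
(This is only a lower bound; the true E[α(G)] may be larger.)

E[α(G)] ≥ 697/4 ≈ 174.25000.


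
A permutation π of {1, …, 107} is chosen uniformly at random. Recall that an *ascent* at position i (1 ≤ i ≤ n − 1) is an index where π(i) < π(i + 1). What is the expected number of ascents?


Write X = Σ X_I over i = 1, …, 106, with X_I the indicator of one ascent.
There are 106 indicators.
For each fixed i, the pair (π(i), π(i+1)) is a uniformly random ordered pair of distinct values from {1, …, 107}; by symmetry P[π(i) < π(i+1)] = 1/2.
By linearity: E[X] = 106 · (1/2) = (107 − 1) · (1/2) = 53 ≈ 53.000.

E[X] = 53 = 53.000.


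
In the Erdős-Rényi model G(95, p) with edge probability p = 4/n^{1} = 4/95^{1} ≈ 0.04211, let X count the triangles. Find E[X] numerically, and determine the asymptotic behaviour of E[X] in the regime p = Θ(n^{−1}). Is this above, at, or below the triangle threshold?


Number of potential triangles: C(95, 3) = 138415.
Each occurs with probability p³ ≈ (0.04211)³ ≈ 7.464645e-05.
By linearity: E[X] = C(95, 3)·p³ ≈ 138415 · 7.464645e-05 ≈ 10.3322.
Here α = 1, so p = 4/n is exactly at the triangle threshold p ~ 1/n. Asymptotically E[X] → c³/6 = 4³/6 = 32/3 ≈ 10.6667, a bounded constant. In this regime the triangle count is asymptotically Poisson(c³/6).

E[X] ≈ 10.3322; in regime p = Θ(1/n^{1}) E[X] stays bounded (at the triangle threshold p ~ 1/n).


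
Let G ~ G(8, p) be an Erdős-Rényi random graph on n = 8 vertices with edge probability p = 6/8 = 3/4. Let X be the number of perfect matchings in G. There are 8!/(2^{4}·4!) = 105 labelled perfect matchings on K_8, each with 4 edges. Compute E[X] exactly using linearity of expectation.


K_8 has 8!/(2^{4}·4!) = 105 labelled perfect matchings.
For each such perfect matching H, let X_H = 1 if all 4 edges of H are present in G. Then P[X_H = 1] = p^{4} = (3/4)^{4} = 81/256.
By linearity of expectation: E[X] = Σ_H E[X_H] = 105 · p^{4} = 105 · 81/256 = 8505/256.
Numerically: E[X] ≈ 33.2227.

E[X] = 105 · (3/4)^{4} = 8505/256 ≈ 33.2227.
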